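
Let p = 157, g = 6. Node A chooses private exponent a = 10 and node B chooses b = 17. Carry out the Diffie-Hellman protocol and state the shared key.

25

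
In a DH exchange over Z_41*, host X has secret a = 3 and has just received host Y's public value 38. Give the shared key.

Shared key K = 38^3 mod 41.
38^1 ≡ 38 (mod 41)
38^2 = (38^1)^2 ≡ 38^2 = 1444 ≡ 9 (mod 41)
38^3 = 38^2 · 38^1 ≡ 9 · 38 ≡ 14 (mod 41).

14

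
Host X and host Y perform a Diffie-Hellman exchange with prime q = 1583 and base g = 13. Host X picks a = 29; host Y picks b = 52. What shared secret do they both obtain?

1520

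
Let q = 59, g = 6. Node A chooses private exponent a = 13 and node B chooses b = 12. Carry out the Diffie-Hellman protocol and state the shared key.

21

Node A sends A = g^a mod q = 6^13 mod 59.
6^1 ≡ 6 (mod 59)
6^2 = (6^1)^2 ≡ 6^2 = 36 ≡ 36 (mod 59)
6^4 = (6^2)^2 ≡ 36^2 = 1296 ≡ 57 (mod 59)
6^8 = (6^4)^2 ≡ 57^2 = 3249 ≡ 4 (mod 59)
6^13 = 6^8 · 6^4 · 6^1 ≡ 4 · 57 · 6 ≡ 11 (mod 59).
So A = 11. Node B then computes K = A^b mod q = 11^12 mod 59.
11^1 ≡ 11 (mod 59)
11^2 = (11^1)^2 ≡ 11^2 = 121 ≡ 3 (mod 59)
11^4 = (11^2)^2 ≡ 3^2 = 9 ≡ 9 (mod 59)
11^8 = (11^4)^2 ≡ 9^2 = 81 ≡ 22 (mod 59)
11^12 = 11^8 · 11^4 ≡ 22 · 9 ≡ 21 (mod 59).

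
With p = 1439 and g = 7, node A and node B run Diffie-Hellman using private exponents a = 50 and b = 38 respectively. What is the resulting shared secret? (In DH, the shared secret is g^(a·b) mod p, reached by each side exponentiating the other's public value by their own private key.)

653

Node B sends B = g^b mod p = 7^38 mod 1439.
7^1 ≡ 7 (mod 1439)
7^2 = (7^1)^2 ≡ 7^2 = 49 ≡ 49 (mod 1439)
7^4 = (7^2)^2 ≡ 49^2 = 2401 ≡ 962 (mod 1439)
7^8 = (7^4)^2 ≡ 962^2 = 925444 ≡ 167 (mod 1439)
7^16 = (7^8)^2 ≡ 167^2 = 27889 ≡ 548 (mod 1439)
7^32 = (7^16)^2 ≡ 548^2 = 300304 ≡ 992 (mod 1439)
7^38 = 7^32 · 7^4 · 7^2 ≡ 992 · 962 · 49 ≡ 591 (mod 1439).
So B = 591. Node A then computes K = B^a mod p = 591^50 mod 1439.
591^1 ≡ 591 (mod 1439)
591^2 = (591^1)^2 ≡ 591^2 = 349281 ≡ 1043 (mod 1439)
591^4 = (591^2)^2 ≡ 1043^2 = 1087849 ≡ 1404 (mod 1439)
591^8 = (591^4)^2 ≡ 1404^2 = 1971216 ≡ 1225 (mod 1439)
591^16 = (591^8)^2 ≡ 1225^2 = 1500625 ≡ 1187 (mod 1439)
591^32 = (591^16)^2 ≡ 1187^2 = 1408969 ≡ 188 (mod 1439)
591^50 = 591^32 · 591^16 · 591^2 ≡ 188 · 1187 · 1043 ≡ 653 (mod 1439).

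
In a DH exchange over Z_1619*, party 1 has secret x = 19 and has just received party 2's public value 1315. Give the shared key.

Shared key K = 1315^19 mod 1619.
1315^1 ≡ 1315 (mod 1619)
1315^2 = (1315^1)^2 ≡ 1315^2 = 1729225 ≡ 133 (mod 1619)
1315^4 = (1315^2)^2 ≡ 133^2 = 17689 ≡ 1499 (mod 1619)
1315^8 = (1315^4)^2 ≡ 1499^2 = 2247001 ≡ 1448 (mod 1619)
1315^16 = (1315^8)^2 ≡ 1448^2 = 2096704 ≡ 99 (mod 1619)
1315^19 = 1315^16 · 1315^2 · 1315^1 ≡ 99 · 133 · 1315 ≡ 1019 (mod 1619).

1019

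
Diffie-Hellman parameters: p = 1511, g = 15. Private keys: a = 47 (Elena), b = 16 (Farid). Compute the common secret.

Farid sends B = g^b mod p = 15^16 mod 1511.
15^1 ≡ 15 (mod 1511)
15^2 = (15^1)^2 ≡ 15^2 = 225 ≡ 225 (mod 1511)
15^4 = (15^2)^2 ≡ 225^2 = 50625 ≡ 762 (mod 1511)
15^8 = (15^4)^2 ≡ 762^2 = 580644 ≡ 420 (mod 1511)
15^16 = (15^8)^2 ≡ 420^2 = 176400 ≡ 1124 (mod 1511)
So B = 1124. Elena then computes K = B^a mod p = 1124^47 mod 1511.
1124^1 ≡ 1124 (mod 1511)
1124^2 = (1124^1)^2 ≡ 1124^2 = 1263376 ≡ 180 (mod 1511)
1124^4 = (1124^2)^2 ≡ 180^2 = 32400 ≡ 669 (mod 1511)
1124^8 = (1124^4)^2 ≡ 669^2 = 447561 ≡ 305 (mod 1511)
1124^16 = (1124^8)^2 ≡ 305^2 = 93025 ≡ 854 (mod 1511)
1124^32 = (1124^16)^2 ≡ 854^2 = 729316 ≡ 1014 (mod 1511)
1124^47 = 1124^32 · 1124^8 · 1124^4 · 1124^2 · 1124^1 ≡ 1014 · 305 · 669 · 180 · 1124 ≡ 351 (mod 1511).

351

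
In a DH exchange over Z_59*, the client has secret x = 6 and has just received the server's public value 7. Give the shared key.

3

Shared key K = 7^6 mod 59.
7^1 ≡ 7 (mod 59)
7^2 = (7^1)^2 ≡ 7^2 = 49 ≡ 49 (mod 59)
7^4 = (7^2)^2 ≡ 49^2 = 2401 ≡ 41 (mod 59)
7^6 = 7^4 · 7^2 ≡ 41 · 49 ≡ 3 (mod 59).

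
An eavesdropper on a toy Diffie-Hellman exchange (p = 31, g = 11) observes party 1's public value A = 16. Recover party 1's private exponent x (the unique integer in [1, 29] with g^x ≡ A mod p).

Try successive powers of 11 modulo 31:
11^1 ≡ 11
11^2 ≡ 28
11^3 ≡ 29
11^4 ≡ 9
11^5 ≡ 6
11^6 ≡ 4
11^7 ≡ 13
11^8 ≡ 19
11^9 ≡ 23
11^10 ≡ 5
11^11 ≡ 24
11^12 ≡ 16
Found: x = 12.

12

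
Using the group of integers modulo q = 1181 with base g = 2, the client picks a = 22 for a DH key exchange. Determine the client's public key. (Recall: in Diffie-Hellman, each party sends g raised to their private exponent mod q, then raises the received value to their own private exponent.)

Public value = 2^22 (mod 1181).
2^1 ≡ 2 (mod 1181)
2^2 = (2^1)^2 ≡ 2^2 = 4 ≡ 4 (mod 1181)
2^4 = (2^2)^2 ≡ 4^2 = 16 ≡ 16 (mod 1181)
2^8 = (2^4)^2 ≡ 16^2 = 256 ≡ 256 (mod 1181)
2^16 = (2^8)^2 ≡ 256^2 = 65536 ≡ 581 (mod 1181)
2^22 = 2^16 · 2^4 · 2^2 ≡ 581 · 16 · 4 ≡ 573 (mod 1181).

573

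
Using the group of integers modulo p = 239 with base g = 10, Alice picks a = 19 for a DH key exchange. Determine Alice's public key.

98

Public value = 10^19 mod 239.
10^1 ≡ 10 (mod 239)
10^2 = (10^1)^2 ≡ 10^2 = 100 ≡ 100 (mod 239)
10^4 = (10^2)^2 ≡ 100^2 = 10000 ≡ 201 (mod 239)
10^8 = (10^4)^2 ≡ 201^2 = 40401 ≡ 10 (mod 239)
10^16 = (10^8)^2 ≡ 10^2 = 100 ≡ 100 (mod 239)
10^19 = 10^16 · 10^2 · 10^1 ≡ 100 · 100 · 10 ≡ 98 (mod 239).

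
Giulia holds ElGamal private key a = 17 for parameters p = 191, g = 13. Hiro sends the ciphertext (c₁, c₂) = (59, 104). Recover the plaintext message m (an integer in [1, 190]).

Shared mask s = c₁^a mod p = 59^17 mod 191.
59^1 ≡ 59 (mod 191)
59^2 = (59^1)^2 ≡ 59^2 = 3481 ≡ 43 (mod 191)
59^4 = (59^2)^2 ≡ 43^2 = 1849 ≡ 130 (mod 191)
59^8 = (59^4)^2 ≡ 130^2 = 16900 ≡ 92 (mod 191)
59^16 = (59^8)^2 ≡ 92^2 = 8464 ≡ 60 (mod 191)
59^17 = 59^16 · 59^1 ≡ 60 · 59 ≡ 102 (mod 191).
So s = 102; s⁻¹ ≡ 103 (mod 191).
m = c₂ · s⁻¹ mod 191 = 104 · 103 mod 191 = 16.

16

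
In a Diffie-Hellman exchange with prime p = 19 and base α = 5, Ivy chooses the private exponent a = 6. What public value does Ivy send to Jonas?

7

Public value = 5^6 (mod 19).
5^1 ≡ 5 (mod 19)
5^2 = (5^1)^2 ≡ 5^2 = 25 ≡ 6 (mod 19)
5^4 = (5^2)^2 ≡ 6^2 = 36 ≡ 17 (mod 19)
5^6 = 5^4 · 5^2 ≡ 17 · 6 ≡ 7 (mod 19).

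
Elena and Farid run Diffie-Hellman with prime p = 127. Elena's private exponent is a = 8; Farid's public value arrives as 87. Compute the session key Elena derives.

Shared key K = 87^8 mod 127.
87^1 ≡ 87 (mod 127)
87^2 = (87^1)^2 ≡ 87^2 = 7569 ≡ 76 (mod 127)
87^4 = (87^2)^2 ≡ 76^2 = 5776 ≡ 61 (mod 127)
87^8 = (87^4)^2 ≡ 61^2 = 3721 ≡ 38 (mod 127)

38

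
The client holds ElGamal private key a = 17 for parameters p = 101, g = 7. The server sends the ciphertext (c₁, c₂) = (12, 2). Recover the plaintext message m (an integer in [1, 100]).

30

Shared mask s = c₁^a mod p = 12^17 mod 101.
12^1 ≡ 12 (mod 101)
12^2 = (12^1)^2 ≡ 12^2 = 144 ≡ 43 (mod 101)
12^4 = (12^2)^2 ≡ 43^2 = 1849 ≡ 31 (mod 101)
12^8 = (12^4)^2 ≡ 31^2 = 961 ≡ 52 (mod 101)
12^16 = (12^8)^2 ≡ 52^2 = 2704 ≡ 78 (mod 101)
12^17 = 12^16 · 12^1 ≡ 78 · 12 ≡ 27 (mod 101).
So s = 27; s⁻¹ ≡ 15 (mod 101).
m = c₂ · s⁻¹ mod 101 = 2 · 15 mod 101 = 30.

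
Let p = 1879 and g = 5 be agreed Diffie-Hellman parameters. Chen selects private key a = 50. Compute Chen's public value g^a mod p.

Public value = 5^50 mod 1879.
5^1 ≡ 5 (mod 1879)
5^2 = (5^1)^2 ≡ 5^2 = 25 ≡ 25 (mod 1879)
5^4 = (5^2)^2 ≡ 25^2 = 625 ≡ 625 (mod 1879)
5^8 = (5^4)^2 ≡ 625^2 = 390625 ≡ 1672 (mod 1879)
5^16 = (5^8)^2 ≡ 1672^2 = 2795584 ≡ 1511 (mod 1879)
5^32 = (5^16)^2 ≡ 1511^2 = 2283121 ≡ 136 (mod 1879)
5^50 = 5^32 · 5^16 · 5^2 ≡ 136 · 1511 · 25 ≡ 214 (mod 1879).

214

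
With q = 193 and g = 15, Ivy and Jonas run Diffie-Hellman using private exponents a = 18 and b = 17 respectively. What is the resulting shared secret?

169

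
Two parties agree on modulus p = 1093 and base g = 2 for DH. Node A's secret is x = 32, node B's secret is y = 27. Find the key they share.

281

Node A sends A = g^x mod p = 2^32 mod 1093.
2^1 ≡ 2 (mod 1093)
2^2 = (2^1)^2 ≡ 2^2 = 4 ≡ 4 (mod 1093)
2^4 = (2^2)^2 ≡ 4^2 = 16 ≡ 16 (mod 1093)
2^8 = (2^4)^2 ≡ 16^2 = 256 ≡ 256 (mod 1093)
2^16 = (2^8)^2 ≡ 256^2 = 65536 ≡ 1049 (mod 1093)
2^32 = (2^16)^2 ≡ 1049^2 = 1100401 ≡ 843 (mod 1093)
So A = 843. Node B then computes K = A^y mod p = 843^27 mod 1093.
843^1 ≡ 843 (mod 1093)
843^2 = (843^1)^2 ≡ 843^2 = 710649 ≡ 199 (mod 1093)
843^4 = (843^2)^2 ≡ 199^2 = 39601 ≡ 253 (mod 1093)
843^8 = (843^4)^2 ≡ 253^2 = 64009 ≡ 615 (mod 1093)
843^16 = (843^8)^2 ≡ 615^2 = 378225 ≡ 47 (mod 1093)
843^27 = 843^16 · 843^8 · 843^2 · 843^1 ≡ 47 · 615 · 199 · 843 ≡ 281 (mod 1093).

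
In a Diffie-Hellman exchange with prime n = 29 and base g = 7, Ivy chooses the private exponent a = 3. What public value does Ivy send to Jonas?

Public value = 7^3 (mod 29).
7^1 ≡ 7 (mod 29)
7^2 = (7^1)^2 ≡ 7^2 = 49 ≡ 20 (mod 29)
7^3 = 7^2 · 7^1 ≡ 20 · 7 ≡ 24 (mod 29).

24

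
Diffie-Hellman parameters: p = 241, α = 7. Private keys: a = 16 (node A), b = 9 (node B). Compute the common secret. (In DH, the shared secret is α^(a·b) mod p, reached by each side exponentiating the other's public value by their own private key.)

Node B sends B = α^b mod p = 7^9 mod 241.
7^1 ≡ 7 (mod 241)
7^2 = (7^1)^2 ≡ 7^2 = 49 ≡ 49 (mod 241)
7^4 = (7^2)^2 ≡ 49^2 = 2401 ≡ 232 (mod 241)
7^8 = (7^4)^2 ≡ 232^2 = 53824 ≡ 81 (mod 241)
7^9 = 7^8 · 7^1 ≡ 81 · 7 ≡ 85 (mod 241).
So B = 85. Node A then computes K = B^a mod p = 85^16 mod 241.
85^1 ≡ 85 (mod 241)
85^2 = (85^1)^2 ≡ 85^2 = 7225 ≡ 236 (mod 241)
85^4 = (85^2)^2 ≡ 236^2 = 55696 ≡ 25 (mod 241)
85^8 = (85^4)^2 ≡ 25^2 = 625 ≡ 143 (mod 241)
85^16 = (85^8)^2 ≡ 143^2 = 20449 ≡ 205 (mod 241)

205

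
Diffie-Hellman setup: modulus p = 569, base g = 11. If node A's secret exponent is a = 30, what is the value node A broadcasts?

Public value = 11^30 mod 569.
11^1 ≡ 11 (mod 569)
11^2 = (11^1)^2 ≡ 11^2 = 121 ≡ 121 (mod 569)
11^4 = (11^2)^2 ≡ 121^2 = 14641 ≡ 416 (mod 569)
11^8 = (11^4)^2 ≡ 416^2 = 173056 ≡ 80 (mod 569)
11^16 = (11^8)^2 ≡ 80^2 = 6400 ≡ 141 (mod 569)
11^30 = 11^16 · 11^8 · 11^4 · 11^2 ≡ 141 · 80 · 416 · 121 ≡ 343 (mod 569).

343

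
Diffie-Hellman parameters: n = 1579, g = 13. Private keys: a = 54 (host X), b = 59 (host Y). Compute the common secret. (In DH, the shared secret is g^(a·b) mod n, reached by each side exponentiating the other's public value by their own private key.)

774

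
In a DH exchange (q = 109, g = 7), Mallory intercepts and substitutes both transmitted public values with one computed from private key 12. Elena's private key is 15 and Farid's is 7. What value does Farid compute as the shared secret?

16

Farid receives Mallory's public value M = 7^12 mod 109 instead of the honest one.
7^1 ≡ 7 (mod 109)
7^2 = (7^1)^2 ≡ 7^2 = 49 ≡ 49 (mod 109)
7^4 = (7^2)^2 ≡ 49^2 = 2401 ≡ 3 (mod 109)
7^8 = (7^4)^2 ≡ 3^2 = 9 ≡ 9 (mod 109)
7^12 = 7^8 · 7^4 ≡ 9 · 3 ≡ 27 (mod 109).
So M = 27. Farid computes K = M^7 mod 109.
27^1 ≡ 27 (mod 109)
27^2 = (27^1)^2 ≡ 27^2 = 729 ≡ 75 (mod 109)
27^4 = (27^2)^2 ≡ 75^2 = 5625 ≡ 66 (mod 109)
27^7 = 27^4 · 27^2 · 27^1 ≡ 66 · 75 · 27 ≡ 16 (mod 109).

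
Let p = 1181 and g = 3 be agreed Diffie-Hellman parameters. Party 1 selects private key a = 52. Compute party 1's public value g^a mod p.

1172

Public value = 3^52 mod 1181.
3^1 ≡ 3 (mod 1181)
3^2 = (3^1)^2 ≡ 3^2 = 9 ≡ 9 (mod 1181)
3^4 = (3^2)^2 ≡ 9^2 = 81 ≡ 81 (mod 1181)
3^8 = (3^4)^2 ≡ 81^2 = 6561 ≡ 656 (mod 1181)
3^16 = (3^8)^2 ≡ 656^2 = 430336 ≡ 452 (mod 1181)
3^32 = (3^16)^2 ≡ 452^2 = 204304 ≡ 1172 (mod 1181)
3^52 = 3^32 · 3^16 · 3^4 ≡ 1172 · 452 · 81 ≡ 1172 (mod 1181).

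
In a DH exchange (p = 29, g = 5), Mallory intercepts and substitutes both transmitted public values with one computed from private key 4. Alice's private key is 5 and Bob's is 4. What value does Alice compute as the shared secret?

23

Alice receives Mallory's public value M = 5^4 mod 29 instead of the honest one.
5^1 ≡ 5 (mod 29)
5^2 = (5^1)^2 ≡ 5^2 = 25 ≡ 25 (mod 29)
5^4 = (5^2)^2 ≡ 25^2 = 625 ≡ 16 (mod 29)
So M = 16. Alice computes K = M^5 mod 29.
16^1 ≡ 16 (mod 29)
16^2 = (16^1)^2 ≡ 16^2 = 256 ≡ 24 (mod 29)
16^4 = (16^2)^2 ≡ 24^2 = 576 ≡ 25 (mod 29)
16^5 = 16^4 · 16^1 ≡ 25 · 16 ≡ 23 (mod 29).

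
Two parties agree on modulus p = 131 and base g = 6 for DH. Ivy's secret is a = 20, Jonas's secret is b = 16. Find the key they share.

39

Ivy sends A = g^a mod p = 6^20 mod 131.
6^1 ≡ 6 (mod 131)
6^2 = (6^1)^2 ≡ 6^2 = 36 ≡ 36 (mod 131)
6^4 = (6^2)^2 ≡ 36^2 = 1296 ≡ 117 (mod 131)
6^8 = (6^4)^2 ≡ 117^2 = 13689 ≡ 65 (mod 131)
6^16 = (6^8)^2 ≡ 65^2 = 4225 ≡ 33 (mod 131)
6^20 = 6^16 · 6^4 ≡ 33 · 117 ≡ 62 (mod 131).
So A = 62. Jonas then computes K = A^b mod p = 62^16 mod 131.
62^1 ≡ 62 (mod 131)
62^2 = (62^1)^2 ≡ 62^2 = 3844 ≡ 45 (mod 131)
62^4 = (62^2)^2 ≡ 45^2 = 2025 ≡ 60 (mod 131)
62^8 = (62^4)^2 ≡ 60^2 = 3600 ≡ 63 (mod 131)
62^16 = (62^8)^2 ≡ 63^2 = 3969 ≡ 39 (mod 131)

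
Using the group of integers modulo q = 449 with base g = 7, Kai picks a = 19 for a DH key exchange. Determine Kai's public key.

Public value = 7^19 (mod 449).
7^1 ≡ 7 (mod 449)
7^2 = (7^1)^2 ≡ 7^2 = 49 ≡ 49 (mod 449)
7^4 = (7^2)^2 ≡ 49^2 = 2401 ≡ 156 (mod 449)
7^8 = (7^4)^2 ≡ 156^2 = 24336 ≡ 90 (mod 449)
7^16 = (7^8)^2 ≡ 90^2 = 8100 ≡ 18 (mod 449)
7^19 = 7^16 · 7^2 · 7^1 ≡ 18 · 49 · 7 ≡ 337 (mod 449).

337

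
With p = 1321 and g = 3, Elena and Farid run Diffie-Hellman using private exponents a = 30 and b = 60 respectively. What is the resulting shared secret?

Farid sends B = g^b mod p = 3^60 mod 1321.
3^1 ≡ 3 (mod 1321)
3^2 = (3^1)^2 ≡ 3^2 = 9 ≡ 9 (mod 1321)
3^4 = (3^2)^2 ≡ 9^2 = 81 ≡ 81 (mod 1321)
3^8 = (3^4)^2 ≡ 81^2 = 6561 ≡ 1277 (mod 1321)
3^16 = (3^8)^2 ≡ 1277^2 = 1630729 ≡ 615 (mod 1321)
3^32 = (3^16)^2 ≡ 615^2 = 378225 ≡ 419 (mod 1321)
3^60 = 3^32 · 3^16 · 3^8 · 3^4 ≡ 419 · 615 · 1277 · 81 ≡ 243 (mod 1321).
So B = 243. Elena then computes K = B^a mod p = 243^30 mod 1321.
243^1 ≡ 243 (mod 1321)
243^2 = (243^1)^2 ≡ 243^2 = 59049 ≡ 925 (mod 1321)
243^4 = (243^2)^2 ≡ 925^2 = 855625 ≡ 938 (mod 1321)
243^8 = (243^4)^2 ≡ 938^2 = 879844 ≡ 58 (mod 1321)
243^16 = (243^8)^2 ≡ 58^2 = 3364 ≡ 722 (mod 1321)
243^30 = 243^16 · 243^8 · 243^4 · 243^2 ≡ 722 · 58 · 938 · 925 ≡ 58 (mod 1321).

58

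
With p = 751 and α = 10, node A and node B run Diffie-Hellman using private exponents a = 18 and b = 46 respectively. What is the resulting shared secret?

394

Node A sends A = α^a mod p = 10^18 mod 751.
10^1 ≡ 10 (mod 751)
10^2 = (10^1)^2 ≡ 10^2 = 100 ≡ 100 (mod 751)
10^4 = (10^2)^2 ≡ 100^2 = 10000 ≡ 237 (mod 751)
10^8 = (10^4)^2 ≡ 237^2 = 56169 ≡ 595 (mod 751)
10^16 = (10^8)^2 ≡ 595^2 = 354025 ≡ 304 (mod 751)
10^18 = 10^16 · 10^2 ≡ 304 · 100 ≡ 360 (mod 751).
So A = 360. Node B then computes K = A^b mod p = 360^46 mod 751.
360^1 ≡ 360 (mod 751)
360^2 = (360^1)^2 ≡ 360^2 = 129600 ≡ 428 (mod 751)
360^4 = (360^2)^2 ≡ 428^2 = 183184 ≡ 691 (mod 751)
360^8 = (360^4)^2 ≡ 691^2 = 477481 ≡ 596 (mod 751)
360^16 = (360^8)^2 ≡ 596^2 = 355216 ≡ 744 (mod 751)
360^32 = (360^16)^2 ≡ 744^2 = 553536 ≡ 49 (mod 751)
360^46 = 360^32 · 360^8 · 360^4 · 360^2 ≡ 49 · 596 · 691 · 428 ≡ 394 (mod 751).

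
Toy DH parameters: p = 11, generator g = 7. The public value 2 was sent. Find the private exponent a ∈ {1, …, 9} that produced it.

Try successive powers of 7 modulo 11:
7^1 ≡ 7
7^2 ≡ 5
7^3 ≡ 2
Found: a = 3.

3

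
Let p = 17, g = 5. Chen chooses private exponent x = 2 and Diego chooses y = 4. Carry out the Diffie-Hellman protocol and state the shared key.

16

Chen sends A = g^x mod p = 5^2 mod 17.
5^1 ≡ 5 (mod 17)
5^2 = (5^1)^2 ≡ 5^2 = 25 ≡ 8 (mod 17)
So A = 8. Diego then computes K = A^y mod p = 8^4 mod 17.
8^1 ≡ 8 (mod 17)
8^2 = (8^1)^2 ≡ 8^2 = 64 ≡ 13 (mod 17)
8^4 = (8^2)^2 ≡ 13^2 = 169 ≡ 16 (mod 17)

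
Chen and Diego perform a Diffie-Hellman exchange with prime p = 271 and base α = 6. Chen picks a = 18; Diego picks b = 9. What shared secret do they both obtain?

Chen sends A = α^a mod p = 6^18 mod 271.
6^1 ≡ 6 (mod 271)
6^2 = (6^1)^2 ≡ 6^2 = 36 ≡ 36 (mod 271)
6^4 = (6^2)^2 ≡ 36^2 = 1296 ≡ 212 (mod 271)
6^8 = (6^4)^2 ≡ 212^2 = 44944 ≡ 229 (mod 271)
6^16 = (6^8)^2 ≡ 229^2 = 52441 ≡ 138 (mod 271)
6^18 = 6^16 · 6^2 ≡ 138 · 36 ≡ 90 (mod 271).
So A = 90. Diego then computes K = A^b mod p = 90^9 mod 271.
90^1 ≡ 90 (mod 271)
90^2 = (90^1)^2 ≡ 90^2 = 8100 ≡ 241 (mod 271)
90^4 = (90^2)^2 ≡ 241^2 = 58081 ≡ 87 (mod 271)
90^8 = (90^4)^2 ≡ 87^2 = 7569 ≡ 252 (mod 271)
90^9 = 90^8 · 90^1 ≡ 252 · 90 ≡ 187 (mod 271).

187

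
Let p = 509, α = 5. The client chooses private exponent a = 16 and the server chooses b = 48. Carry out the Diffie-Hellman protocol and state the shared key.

The client sends A = α^a mod p = 5^16 mod 509.
5^1 ≡ 5 (mod 509)
5^2 = (5^1)^2 ≡ 5^2 = 25 ≡ 25 (mod 509)
5^4 = (5^2)^2 ≡ 25^2 = 625 ≡ 116 (mod 509)
5^8 = (5^4)^2 ≡ 116^2 = 13456 ≡ 222 (mod 509)
5^16 = (5^8)^2 ≡ 222^2 = 49284 ≡ 420 (mod 509)
So A = 420. The server then computes K = A^b mod p = 420^48 mod 509.
420^1 ≡ 420 (mod 509)
420^2 = (420^1)^2 ≡ 420^2 = 176400 ≡ 286 (mod 509)
420^4 = (420^2)^2 ≡ 286^2 = 81796 ≡ 356 (mod 509)
420^8 = (420^4)^2 ≡ 356^2 = 126736 ≡ 504 (mod 509)
420^16 = (420^8)^2 ≡ 504^2 = 254016 ≡ 25 (mod 509)
420^32 = (420^16)^2 ≡ 25^2 = 625 ≡ 116 (mod 509)
420^48 = 420^32 · 420^16 ≡ 116 · 25 ≡ 355 (mod 509).

355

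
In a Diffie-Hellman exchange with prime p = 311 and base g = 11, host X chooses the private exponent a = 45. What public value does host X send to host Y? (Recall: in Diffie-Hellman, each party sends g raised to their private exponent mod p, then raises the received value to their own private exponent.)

Public value = 11^45 mod 311.
11^1 ≡ 11 (mod 311)
11^2 = (11^1)^2 ≡ 11^2 = 121 ≡ 121 (mod 311)
11^4 = (11^2)^2 ≡ 121^2 = 14641 ≡ 24 (mod 311)
11^8 = (11^4)^2 ≡ 24^2 = 576 ≡ 265 (mod 311)
11^16 = (11^8)^2 ≡ 265^2 = 70225 ≡ 250 (mod 311)
11^32 = (11^16)^2 ≡ 250^2 = 62500 ≡ 300 (mod 311)
11^45 = 11^32 · 11^8 · 11^4 · 11^1 ≡ 300 · 265 · 24 · 11 ≡ 165 (mod 311).

165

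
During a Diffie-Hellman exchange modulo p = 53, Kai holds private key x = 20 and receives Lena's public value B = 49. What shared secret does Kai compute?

Shared key K = 49^20 mod 53.
49^1 ≡ 49 (mod 53)
49^2 = (49^1)^2 ≡ 49^2 = 2401 ≡ 16 (mod 53)
49^4 = (49^2)^2 ≡ 16^2 = 256 ≡ 44 (mod 53)
49^8 = (49^4)^2 ≡ 44^2 = 1936 ≡ 28 (mod 53)
49^16 = (49^8)^2 ≡ 28^2 = 784 ≡ 42 (mod 53)
49^20 = 49^16 · 49^4 ≡ 42 · 44 ≡ 46 (mod 53).

46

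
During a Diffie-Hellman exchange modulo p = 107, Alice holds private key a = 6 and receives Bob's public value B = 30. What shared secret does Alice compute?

12

Shared key K = 30^6 mod 107.
30^1 ≡ 30 (mod 107)
30^2 = (30^1)^2 ≡ 30^2 = 900 ≡ 44 (mod 107)
30^4 = (30^2)^2 ≡ 44^2 = 1936 ≡ 10 (mod 107)
30^6 = 30^4 · 30^2 ≡ 10 · 44 ≡ 12 (mod 107).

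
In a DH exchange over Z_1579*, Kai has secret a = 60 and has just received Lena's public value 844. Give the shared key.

Shared key K = 844^60 mod 1579.
844^1 ≡ 844 (mod 1579)
844^2 = (844^1)^2 ≡ 844^2 = 712336 ≡ 207 (mod 1579)
844^4 = (844^2)^2 ≡ 207^2 = 42849 ≡ 216 (mod 1579)
844^8 = (844^4)^2 ≡ 216^2 = 46656 ≡ 865 (mod 1579)
844^16 = (844^8)^2 ≡ 865^2 = 748225 ≡ 1358 (mod 1579)
844^32 = (844^16)^2 ≡ 1358^2 = 1844164 ≡ 1471 (mod 1579)
844^60 = 844^32 · 844^16 · 844^8 · 844^4 ≡ 1471 · 1358 · 865 · 216 ≡ 54 (mod 1579).

54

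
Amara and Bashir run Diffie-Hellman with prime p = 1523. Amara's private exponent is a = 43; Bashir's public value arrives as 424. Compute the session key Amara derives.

75

Shared key K = 424^43 mod 1523.
424^1 ≡ 424 (mod 1523)
424^2 = (424^1)^2 ≡ 424^2 = 179776 ≡ 62 (mod 1523)
424^4 = (424^2)^2 ≡ 62^2 = 3844 ≡ 798 (mod 1523)
424^8 = (424^4)^2 ≡ 798^2 = 636804 ≡ 190 (mod 1523)
424^16 = (424^8)^2 ≡ 190^2 = 36100 ≡ 1071 (mod 1523)
424^32 = (424^16)^2 ≡ 1071^2 = 1147041 ≡ 222 (mod 1523)
424^43 = 424^32 · 424^8 · 424^2 · 424^1 ≡ 222 · 190 · 62 · 424 ≡ 75 (mod 1523).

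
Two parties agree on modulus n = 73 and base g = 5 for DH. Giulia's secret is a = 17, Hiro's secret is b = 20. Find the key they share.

Giulia sends A = g^a mod n = 5^17 mod 73.
5^1 ≡ 5 (mod 73)
5^2 = (5^1)^2 ≡ 5^2 = 25 ≡ 25 (mod 73)
5^4 = (5^2)^2 ≡ 25^2 = 625 ≡ 41 (mod 73)
5^8 = (5^4)^2 ≡ 41^2 = 1681 ≡ 2 (mod 73)
5^16 = (5^8)^2 ≡ 2^2 = 4 ≡ 4 (mod 73)
5^17 = 5^16 · 5^1 ≡ 4 · 5 ≡ 20 (mod 73).
So A = 20. Hiro then computes K = A^b mod n = 20^20 mod 73.
20^1 ≡ 20 (mod 73)
20^2 = (20^1)^2 ≡ 20^2 = 400 ≡ 35 (mod 73)
20^4 = (20^2)^2 ≡ 35^2 = 1225 ≡ 57 (mod 73)
20^8 = (20^4)^2 ≡ 57^2 = 3249 ≡ 37 (mod 73)
20^16 = (20^8)^2 ≡ 37^2 = 1369 ≡ 55 (mod 73)
20^20 = 20^16 · 20^4 ≡ 55 · 57 ≡ 69 (mod 73).

69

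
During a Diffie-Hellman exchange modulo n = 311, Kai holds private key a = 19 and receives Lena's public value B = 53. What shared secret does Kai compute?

134

Shared key K = 53^19 mod 311.
53^1 ≡ 53 (mod 311)
53^2 = (53^1)^2 ≡ 53^2 = 2809 ≡ 10 (mod 311)
53^4 = (53^2)^2 ≡ 10^2 = 100 ≡ 100 (mod 311)
53^8 = (53^4)^2 ≡ 100^2 = 10000 ≡ 48 (mod 311)
53^16 = (53^8)^2 ≡ 48^2 = 2304 ≡ 127 (mod 311)
53^19 = 53^16 · 53^2 · 53^1 ≡ 127 · 10 · 53 ≡ 134 (mod 311).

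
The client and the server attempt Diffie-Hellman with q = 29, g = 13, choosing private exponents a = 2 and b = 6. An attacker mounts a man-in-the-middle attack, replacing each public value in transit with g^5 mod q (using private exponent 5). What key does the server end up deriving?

The server receives an attacker's public value M = 13^5 mod 29 instead of the honest one.
13^1 ≡ 13 (mod 29)
13^2 = (13^1)^2 ≡ 13^2 = 169 ≡ 24 (mod 29)
13^4 = (13^2)^2 ≡ 24^2 = 576 ≡ 25 (mod 29)
13^5 = 13^4 · 13^1 ≡ 25 · 13 ≡ 6 (mod 29).
So M = 6. The server computes K = M^6 mod 29.
6^1 ≡ 6 (mod 29)
6^2 = (6^1)^2 ≡ 6^2 = 36 ≡ 7 (mod 29)
6^4 = (6^2)^2 ≡ 7^2 = 49 ≡ 20 (mod 29)
6^6 = 6^4 · 6^2 ≡ 20 · 7 ≡ 24 (mod 29).

24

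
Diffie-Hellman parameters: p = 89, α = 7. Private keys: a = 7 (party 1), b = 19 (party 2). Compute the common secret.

Party 2 sends B = α^b mod p = 7^19 mod 89.
7^1 ≡ 7 (mod 89)
7^2 = (7^1)^2 ≡ 7^2 = 49 ≡ 49 (mod 89)
7^4 = (7^2)^2 ≡ 49^2 = 2401 ≡ 87 (mod 89)
7^8 = (7^4)^2 ≡ 87^2 = 7569 ≡ 4 (mod 89)
7^16 = (7^8)^2 ≡ 4^2 = 16 ≡ 16 (mod 89)
7^19 = 7^16 · 7^2 · 7^1 ≡ 16 · 49 · 7 ≡ 59 (mod 89).
So B = 59. Party 1 then computes K = B^a mod p = 59^7 mod 89.
59^1 ≡ 59 (mod 89)
59^2 = (59^1)^2 ≡ 59^2 = 3481 ≡ 10 (mod 89)
59^4 = (59^2)^2 ≡ 10^2 = 100 ≡ 11 (mod 89)
59^7 = 59^4 · 59^2 · 59^1 ≡ 11 · 10 · 59 ≡ 82 (mod 89).

82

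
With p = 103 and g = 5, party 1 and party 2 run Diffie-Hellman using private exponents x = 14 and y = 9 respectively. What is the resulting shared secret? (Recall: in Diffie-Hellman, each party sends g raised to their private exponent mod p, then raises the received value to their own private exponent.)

Party 2 sends B = g^y mod p = 5^9 mod 103.
5^1 ≡ 5 (mod 103)
5^2 = (5^1)^2 ≡ 5^2 = 25 ≡ 25 (mod 103)
5^4 = (5^2)^2 ≡ 25^2 = 625 ≡ 7 (mod 103)
5^8 = (5^4)^2 ≡ 7^2 = 49 ≡ 49 (mod 103)
5^9 = 5^8 · 5^1 ≡ 49 · 5 ≡ 39 (mod 103).
So B = 39. Party 1 then computes K = B^x mod p = 39^14 mod 103.
39^1 ≡ 39 (mod 103)
39^2 = (39^1)^2 ≡ 39^2 = 1521 ≡ 79 (mod 103)
39^4 = (39^2)^2 ≡ 79^2 = 6241 ≡ 61 (mod 103)
39^8 = (39^4)^2 ≡ 61^2 = 3721 ≡ 13 (mod 103)
39^14 = 39^8 · 39^4 · 39^2 ≡ 13 · 61 · 79 ≡ 23 (mod 103).

23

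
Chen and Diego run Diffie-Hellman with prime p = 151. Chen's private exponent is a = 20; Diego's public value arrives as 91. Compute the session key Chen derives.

8

Shared key K = 91^20 mod 151.
91^1 ≡ 91 (mod 151)
91^2 = (91^1)^2 ≡ 91^2 = 8281 ≡ 127 (mod 151)
91^4 = (91^2)^2 ≡ 127^2 = 16129 ≡ 123 (mod 151)
91^8 = (91^4)^2 ≡ 123^2 = 15129 ≡ 29 (mod 151)
91^16 = (91^8)^2 ≡ 29^2 = 841 ≡ 86 (mod 151)
91^20 = 91^16 · 91^4 ≡ 86 · 123 ≡ 8 (mod 151).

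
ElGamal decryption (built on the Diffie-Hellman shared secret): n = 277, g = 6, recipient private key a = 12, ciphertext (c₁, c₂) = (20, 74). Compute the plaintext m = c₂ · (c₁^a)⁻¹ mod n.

113

Shared mask s = c₁^a mod n = 20^12 mod 277.
20^1 ≡ 20 (mod 277)
20^2 = (20^1)^2 ≡ 20^2 = 400 ≡ 123 (mod 277)
20^4 = (20^2)^2 ≡ 123^2 = 15129 ≡ 171 (mod 277)
20^8 = (20^4)^2 ≡ 171^2 = 29241 ≡ 156 (mod 277)
20^12 = 20^8 · 20^4 ≡ 156 · 171 ≡ 84 (mod 277).
So s = 84; s⁻¹ ≡ 155 (mod 277).
m = c₂ · s⁻¹ mod 277 = 74 · 155 mod 277 = 113.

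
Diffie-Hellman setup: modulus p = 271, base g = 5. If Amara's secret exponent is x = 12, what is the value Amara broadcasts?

248

Public value = 5^12 mod 271.
5^1 ≡ 5 (mod 271)
5^2 = (5^1)^2 ≡ 5^2 = 25 ≡ 25 (mod 271)
5^4 = (5^2)^2 ≡ 25^2 = 625 ≡ 83 (mod 271)
5^8 = (5^4)^2 ≡ 83^2 = 6889 ≡ 114 (mod 271)
5^12 = 5^8 · 5^4 ≡ 114 · 83 ≡ 248 (mod 271).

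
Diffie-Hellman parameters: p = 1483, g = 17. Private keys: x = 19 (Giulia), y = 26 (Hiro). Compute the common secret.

1444

Hiro sends B = g^y mod p = 17^26 mod 1483.
17^1 ≡ 17 (mod 1483)
17^2 = (17^1)^2 ≡ 17^2 = 289 ≡ 289 (mod 1483)
17^4 = (17^2)^2 ≡ 289^2 = 83521 ≡ 473 (mod 1483)
17^8 = (17^4)^2 ≡ 473^2 = 223729 ≡ 1279 (mod 1483)
17^16 = (17^8)^2 ≡ 1279^2 = 1635841 ≡ 92 (mod 1483)
17^26 = 17^16 · 17^8 · 17^2 ≡ 92 · 1279 · 289 ≡ 862 (mod 1483).
So B = 862. Giulia then computes K = B^x mod p = 862^19 mod 1483.
862^1 ≡ 862 (mod 1483)
862^2 = (862^1)^2 ≡ 862^2 = 743044 ≡ 61 (mod 1483)
862^4 = (862^2)^2 ≡ 61^2 = 3721 ≡ 755 (mod 1483)
862^8 = (862^4)^2 ≡ 755^2 = 570025 ≡ 553 (mod 1483)
862^16 = (862^8)^2 ≡ 553^2 = 305809 ≡ 311 (mod 1483)
862^19 = 862^16 · 862^2 · 862^1 ≡ 311 · 61 · 862 ≡ 1444 (mod 1483).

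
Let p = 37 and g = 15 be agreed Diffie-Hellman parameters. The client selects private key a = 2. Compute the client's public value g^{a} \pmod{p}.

Public value = 15^{2} \pmod{37}.
15^1 ≡ 15 (mod 37)
15^2 = (15^1)^2 ≡ 15^2 = 225 ≡ 3 (mod 37)

3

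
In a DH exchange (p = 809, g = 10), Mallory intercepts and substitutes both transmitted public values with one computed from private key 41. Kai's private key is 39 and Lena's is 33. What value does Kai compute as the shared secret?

65

Kai receives Mallory's public value M = 10^41 mod 809 instead of the honest one.
10^1 ≡ 10 (mod 809)
10^2 = (10^1)^2 ≡ 10^2 = 100 ≡ 100 (mod 809)
10^4 = (10^2)^2 ≡ 100^2 = 10000 ≡ 292 (mod 809)
10^8 = (10^4)^2 ≡ 292^2 = 85264 ≡ 319 (mod 809)
10^16 = (10^8)^2 ≡ 319^2 = 101761 ≡ 636 (mod 809)
10^32 = (10^16)^2 ≡ 636^2 = 404496 ≡ 805 (mod 809)
10^41 = 10^32 · 10^8 · 10^1 ≡ 805 · 319 · 10 ≡ 184 (mod 809).
So M = 184. Kai computes K = M^39 mod 809.
184^1 ≡ 184 (mod 809)
184^2 = (184^1)^2 ≡ 184^2 = 33856 ≡ 687 (mod 809)
184^4 = (184^2)^2 ≡ 687^2 = 471969 ≡ 322 (mod 809)
184^8 = (184^4)^2 ≡ 322^2 = 103684 ≡ 132 (mod 809)
184^16 = (184^8)^2 ≡ 132^2 = 17424 ≡ 435 (mod 809)
184^32 = (184^16)^2 ≡ 435^2 = 189225 ≡ 728 (mod 809)
184^39 = 184^32 · 184^4 · 184^2 · 184^1 ≡ 728 · 322 · 687 · 184 ≡ 65 (mod 809).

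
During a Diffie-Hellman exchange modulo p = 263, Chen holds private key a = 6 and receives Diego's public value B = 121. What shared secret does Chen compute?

Shared key K = 121^6 mod 263.
121^1 ≡ 121 (mod 263)
121^2 = (121^1)^2 ≡ 121^2 = 14641 ≡ 176 (mod 263)
121^4 = (121^2)^2 ≡ 176^2 = 30976 ≡ 205 (mod 263)
121^6 = 121^4 · 121^2 ≡ 205 · 176 ≡ 49 (mod 263).

49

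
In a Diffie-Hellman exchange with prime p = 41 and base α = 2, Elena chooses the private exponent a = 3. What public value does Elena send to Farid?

8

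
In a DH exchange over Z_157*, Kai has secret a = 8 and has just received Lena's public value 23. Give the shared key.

Shared key K = 23^8 mod 157.
23^1 ≡ 23 (mod 157)
23^2 = (23^1)^2 ≡ 23^2 = 529 ≡ 58 (mod 157)
23^4 = (23^2)^2 ≡ 58^2 = 3364 ≡ 67 (mod 157)
23^8 = (23^4)^2 ≡ 67^2 = 4489 ≡ 93 (mod 157)

93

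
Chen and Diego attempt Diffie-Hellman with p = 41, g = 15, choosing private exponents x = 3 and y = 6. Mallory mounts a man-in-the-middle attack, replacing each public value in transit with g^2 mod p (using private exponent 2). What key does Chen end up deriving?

Chen receives Mallory's public value M = 15^2 mod 41 instead of the honest one.
15^1 ≡ 15 (mod 41)
15^2 = (15^1)^2 ≡ 15^2 = 225 ≡ 20 (mod 41)
So M = 20. Chen computes K = M^3 mod 41.
20^1 ≡ 20 (mod 41)
20^2 = (20^1)^2 ≡ 20^2 = 400 ≡ 31 (mod 41)
20^3 = 20^2 · 20^1 ≡ 31 · 20 ≡ 5 (mod 41).

5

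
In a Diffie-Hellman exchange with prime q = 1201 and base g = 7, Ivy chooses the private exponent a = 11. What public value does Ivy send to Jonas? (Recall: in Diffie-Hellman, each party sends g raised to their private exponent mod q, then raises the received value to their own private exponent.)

Public value = 7^11 mod 1201.
7^1 ≡ 7 (mod 1201)
7^2 = (7^1)^2 ≡ 7^2 = 49 ≡ 49 (mod 1201)
7^4 = (7^2)^2 ≡ 49^2 = 2401 ≡ 1200 (mod 1201)
7^8 = (7^4)^2 ≡ 1200^2 = 1440000 ≡ 1 (mod 1201)
7^11 = 7^8 · 7^2 · 7^1 ≡ 1 · 49 · 7 ≡ 343 (mod 1201).

343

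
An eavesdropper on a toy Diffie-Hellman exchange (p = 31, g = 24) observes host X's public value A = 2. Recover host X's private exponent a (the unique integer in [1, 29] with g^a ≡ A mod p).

18

Try successive powers of 24 modulo 31:
24^1 ≡ 24
24^2 ≡ 18
24^3 ≡ 29
24^4 ≡ 14
24^5 ≡ 26
24^6 ≡ 4
24^7 ≡ 3
24^8 ≡ 10
24^9 ≡ 23
24^10 ≡ 25
24^11 ≡ 11
24^12 ≡ 16
24^13 ≡ 12
24^14 ≡ 9
24^15 ≡ 30
24^16 ≡ 7
24^17 ≡ 13
24^18 ≡ 2
Found: a = 18.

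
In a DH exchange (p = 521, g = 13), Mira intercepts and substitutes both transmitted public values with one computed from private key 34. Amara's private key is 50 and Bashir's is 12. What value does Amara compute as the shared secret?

Amara receives Mira's public value M = 13^34 mod 521 instead of the honest one.
13^1 ≡ 13 (mod 521)
13^2 = (13^1)^2 ≡ 13^2 = 169 ≡ 169 (mod 521)
13^4 = (13^2)^2 ≡ 169^2 = 28561 ≡ 427 (mod 521)
13^8 = (13^4)^2 ≡ 427^2 = 182329 ≡ 500 (mod 521)
13^16 = (13^8)^2 ≡ 500^2 = 250000 ≡ 441 (mod 521)
13^32 = (13^16)^2 ≡ 441^2 = 194481 ≡ 148 (mod 521)
13^34 = 13^32 · 13^2 ≡ 148 · 169 ≡ 4 (mod 521).
So M = 4. Amara computes K = M^50 mod 521.
4^1 ≡ 4 (mod 521)
4^2 = (4^1)^2 ≡ 4^2 = 16 ≡ 16 (mod 521)
4^4 = (4^2)^2 ≡ 16^2 = 256 ≡ 256 (mod 521)
4^8 = (4^4)^2 ≡ 256^2 = 65536 ≡ 411 (mod 521)
4^16 = (4^8)^2 ≡ 411^2 = 168921 ≡ 117 (mod 521)
4^32 = (4^16)^2 ≡ 117^2 = 13689 ≡ 143 (mod 521)
4^50 = 4^32 · 4^16 · 4^2 ≡ 143 · 117 · 16 ≡ 423 (mod 521).

423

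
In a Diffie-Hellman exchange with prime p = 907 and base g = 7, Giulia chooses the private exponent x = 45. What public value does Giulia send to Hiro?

Public value = 7^45 (mod 907).
7^1 ≡ 7 (mod 907)
7^2 = (7^1)^2 ≡ 7^2 = 49 ≡ 49 (mod 907)
7^4 = (7^2)^2 ≡ 49^2 = 2401 ≡ 587 (mod 907)
7^8 = (7^4)^2 ≡ 587^2 = 344569 ≡ 816 (mod 907)
7^16 = (7^8)^2 ≡ 816^2 = 665856 ≡ 118 (mod 907)
7^32 = (7^16)^2 ≡ 118^2 = 13924 ≡ 319 (mod 907)
7^45 = 7^32 · 7^8 · 7^4 · 7^1 ≡ 319 · 816 · 587 · 7 ≡ 316 (mod 907).

316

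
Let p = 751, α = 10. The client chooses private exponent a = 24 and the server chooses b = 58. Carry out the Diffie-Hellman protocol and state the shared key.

36

The client sends A = α^a mod p = 10^24 mod 751.
10^1 ≡ 10 (mod 751)
10^2 = (10^1)^2 ≡ 10^2 = 100 ≡ 100 (mod 751)
10^4 = (10^2)^2 ≡ 100^2 = 10000 ≡ 237 (mod 751)
10^8 = (10^4)^2 ≡ 237^2 = 56169 ≡ 595 (mod 751)
10^16 = (10^8)^2 ≡ 595^2 = 354025 ≡ 304 (mod 751)
10^24 = 10^16 · 10^8 ≡ 304 · 595 ≡ 640 (mod 751).
So A = 640. The server then computes K = A^b mod p = 640^58 mod 751.
640^1 ≡ 640 (mod 751)
640^2 = (640^1)^2 ≡ 640^2 = 409600 ≡ 305 (mod 751)
640^4 = (640^2)^2 ≡ 305^2 = 93025 ≡ 652 (mod 751)
640^8 = (640^4)^2 ≡ 652^2 = 425104 ≡ 38 (mod 751)
640^16 = (640^8)^2 ≡ 38^2 = 1444 ≡ 693 (mod 751)
640^32 = (640^16)^2 ≡ 693^2 = 480249 ≡ 360 (mod 751)
640^58 = 640^32 · 640^16 · 640^8 · 640^2 ≡ 360 · 693 · 38 · 305 ≡ 36 (mod 751).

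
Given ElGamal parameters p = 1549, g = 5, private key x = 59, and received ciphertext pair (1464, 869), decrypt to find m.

1080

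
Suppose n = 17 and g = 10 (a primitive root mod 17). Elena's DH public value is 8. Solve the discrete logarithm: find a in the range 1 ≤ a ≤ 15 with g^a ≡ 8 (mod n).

Try successive powers of 10 modulo 17:
10^1 ≡ 10
10^2 ≡ 15
10^3 ≡ 14
10^4 ≡ 4
10^5 ≡ 6
10^6 ≡ 9
10^7 ≡ 5
10^8 ≡ 16
10^9 ≡ 7
10^10 ≡ 2
10^11 ≡ 3
10^12 ≡ 13
10^13 ≡ 11
10^14 ≡ 8
Found: a = 14.

14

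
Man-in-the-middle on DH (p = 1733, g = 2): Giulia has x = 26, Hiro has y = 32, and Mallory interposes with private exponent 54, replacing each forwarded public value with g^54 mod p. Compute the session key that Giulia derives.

Giulia receives Mallory's public value M = 2^54 mod 1733 instead of the honest one.
2^1 ≡ 2 (mod 1733)
2^2 = (2^1)^2 ≡ 2^2 = 4 ≡ 4 (mod 1733)
2^4 = (2^2)^2 ≡ 4^2 = 16 ≡ 16 (mod 1733)
2^8 = (2^4)^2 ≡ 16^2 = 256 ≡ 256 (mod 1733)
2^16 = (2^8)^2 ≡ 256^2 = 65536 ≡ 1415 (mod 1733)
2^32 = (2^16)^2 ≡ 1415^2 = 2002225 ≡ 610 (mod 1733)
2^54 = 2^32 · 2^16 · 2^4 · 2^2 ≡ 610 · 1415 · 16 · 4 ≡ 492 (mod 1733).
So M = 492. Giulia computes K = M^26 mod 1733.
492^1 ≡ 492 (mod 1733)
492^2 = (492^1)^2 ≡ 492^2 = 242064 ≡ 1177 (mod 1733)
492^4 = (492^2)^2 ≡ 1177^2 = 1385329 ≡ 662 (mod 1733)
492^8 = (492^4)^2 ≡ 662^2 = 438244 ≡ 1528 (mod 1733)
492^16 = (492^8)^2 ≡ 1528^2 = 2334784 ≡ 433 (mod 1733)
492^26 = 492^16 · 492^8 · 492^2 ≡ 433 · 1528 · 1177 ≡ 966 (mod 1733).

966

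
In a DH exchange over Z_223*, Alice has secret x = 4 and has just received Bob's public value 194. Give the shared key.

Shared key K = 194^4 mod 223.
194^1 ≡ 194 (mod 223)
194^2 = (194^1)^2 ≡ 194^2 = 37636 ≡ 172 (mod 223)
194^4 = (194^2)^2 ≡ 172^2 = 29584 ≡ 148 (mod 223)

148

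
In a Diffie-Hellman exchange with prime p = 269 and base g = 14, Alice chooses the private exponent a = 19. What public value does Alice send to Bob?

Public value = 14^19 (mod 269).
14^1 ≡ 14 (mod 269)
14^2 = (14^1)^2 ≡ 14^2 = 196 ≡ 196 (mod 269)
14^4 = (14^2)^2 ≡ 196^2 = 38416 ≡ 218 (mod 269)
14^8 = (14^4)^2 ≡ 218^2 = 47524 ≡ 180 (mod 269)
14^16 = (14^8)^2 ≡ 180^2 = 32400 ≡ 120 (mod 269)
14^19 = 14^16 · 14^2 · 14^1 ≡ 120 · 196 · 14 ≡ 24 (mod 269).

24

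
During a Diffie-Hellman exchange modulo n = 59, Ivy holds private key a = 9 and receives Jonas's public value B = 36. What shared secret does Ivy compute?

45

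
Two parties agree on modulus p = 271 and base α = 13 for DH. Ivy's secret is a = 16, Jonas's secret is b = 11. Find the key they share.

Ivy sends A = α^a mod p = 13^16 mod 271.
13^1 ≡ 13 (mod 271)
13^2 = (13^1)^2 ≡ 13^2 = 169 ≡ 169 (mod 271)
13^4 = (13^2)^2 ≡ 169^2 = 28561 ≡ 106 (mod 271)
13^8 = (13^4)^2 ≡ 106^2 = 11236 ≡ 125 (mod 271)
13^16 = (13^8)^2 ≡ 125^2 = 15625 ≡ 178 (mod 271)
So A = 178. Jonas then computes K = A^b mod p = 178^11 mod 271.
178^1 ≡ 178 (mod 271)
178^2 = (178^1)^2 ≡ 178^2 = 31684 ≡ 248 (mod 271)
178^4 = (178^2)^2 ≡ 248^2 = 61504 ≡ 258 (mod 271)
178^8 = (178^4)^2 ≡ 258^2 = 66564 ≡ 169 (mod 271)
178^11 = 178^8 · 178^2 · 178^1 ≡ 169 · 248 · 178 ≡ 248 (mod 271).

248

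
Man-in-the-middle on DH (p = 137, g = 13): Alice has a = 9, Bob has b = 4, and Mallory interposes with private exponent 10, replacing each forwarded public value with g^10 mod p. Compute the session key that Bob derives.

Bob receives Mallory's public value M = 13^10 mod 137 instead of the honest one.
13^1 ≡ 13 (mod 137)
13^2 = (13^1)^2 ≡ 13^2 = 169 ≡ 32 (mod 137)
13^4 = (13^2)^2 ≡ 32^2 = 1024 ≡ 65 (mod 137)
13^8 = (13^4)^2 ≡ 65^2 = 4225 ≡ 115 (mod 137)
13^10 = 13^8 · 13^2 ≡ 115 · 32 ≡ 118 (mod 137).
So M = 118. Bob computes K = M^4 mod 137.
118^1 ≡ 118 (mod 137)
118^2 = (118^1)^2 ≡ 118^2 = 13924 ≡ 87 (mod 137)
118^4 = (118^2)^2 ≡ 87^2 = 7569 ≡ 34 (mod 137)

34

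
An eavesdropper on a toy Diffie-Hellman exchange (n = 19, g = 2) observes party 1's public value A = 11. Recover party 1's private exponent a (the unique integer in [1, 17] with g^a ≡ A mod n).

Try successive powers of 2 modulo 19:
2^1 ≡ 2
2^2 ≡ 4
2^3 ≡ 8
2^4 ≡ 16
2^5 ≡ 13
2^6 ≡ 7
2^7 ≡ 14
2^8 ≡ 9
2^9 ≡ 18
2^10 ≡ 17
2^11 ≡ 15
2^12 ≡ 11
Found: a = 12.

12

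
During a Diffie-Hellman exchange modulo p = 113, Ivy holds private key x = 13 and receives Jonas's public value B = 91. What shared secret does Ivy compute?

Shared key K = 91^13 mod 113.
91^1 ≡ 91 (mod 113)
91^2 = (91^1)^2 ≡ 91^2 = 8281 ≡ 32 (mod 113)
91^4 = (91^2)^2 ≡ 32^2 = 1024 ≡ 7 (mod 113)
91^8 = (91^4)^2 ≡ 7^2 = 49 ≡ 49 (mod 113)
91^13 = 91^8 · 91^4 · 91^1 ≡ 49 · 7 · 91 ≡ 25 (mod 113).

25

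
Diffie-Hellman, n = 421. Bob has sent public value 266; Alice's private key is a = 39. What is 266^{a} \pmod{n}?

Shared key K = 266^39 mod 421.
266^1 ≡ 266 (mod 421)
266^2 = (266^1)^2 ≡ 266^2 = 70756 ≡ 28 (mod 421)
266^4 = (266^2)^2 ≡ 28^2 = 784 ≡ 363 (mod 421)
266^8 = (266^4)^2 ≡ 363^2 = 131769 ≡ 417 (mod 421)
266^16 = (266^8)^2 ≡ 417^2 = 173889 ≡ 16 (mod 421)
266^32 = (266^16)^2 ≡ 16^2 = 256 ≡ 256 (mod 421)
266^39 = 266^32 · 266^4 · 266^2 · 266^1 ≡ 256 · 363 · 28 · 266 ≡ 376 (mod 421).

376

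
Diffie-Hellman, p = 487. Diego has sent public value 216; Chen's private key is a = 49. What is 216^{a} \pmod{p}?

Shared key K = 216^49 mod 487.
216^1 ≡ 216 (mod 487)
216^2 = (216^1)^2 ≡ 216^2 = 46656 ≡ 391 (mod 487)
216^4 = (216^2)^2 ≡ 391^2 = 152881 ≡ 450 (mod 487)
216^8 = (216^4)^2 ≡ 450^2 = 202500 ≡ 395 (mod 487)
216^16 = (216^8)^2 ≡ 395^2 = 156025 ≡ 185 (mod 487)
216^32 = (216^16)^2 ≡ 185^2 = 34225 ≡ 135 (mod 487)
216^49 = 216^32 · 216^16 · 216^1 ≡ 135 · 185 · 216 ≡ 101 (mod 487).

101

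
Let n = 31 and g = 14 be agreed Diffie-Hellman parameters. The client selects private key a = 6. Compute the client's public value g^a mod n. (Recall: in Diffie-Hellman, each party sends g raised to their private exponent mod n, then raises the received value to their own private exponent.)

8

Public value = 14^6 mod 31.
14^1 ≡ 14 (mod 31)
14^2 = (14^1)^2 ≡ 14^2 = 196 ≡ 10 (mod 31)
14^4 = (14^2)^2 ≡ 10^2 = 100 ≡ 7 (mod 31)
14^6 = 14^4 · 14^2 ≡ 7 · 10 ≡ 8 (mod 31).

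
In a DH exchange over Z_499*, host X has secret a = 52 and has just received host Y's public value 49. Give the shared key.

449

Shared key K = 49^52 mod 499.
49^1 ≡ 49 (mod 499)
49^2 = (49^1)^2 ≡ 49^2 = 2401 ≡ 405 (mod 499)
49^4 = (49^2)^2 ≡ 405^2 = 164025 ≡ 353 (mod 499)
49^8 = (49^4)^2 ≡ 353^2 = 124609 ≡ 358 (mod 499)
49^16 = (49^8)^2 ≡ 358^2 = 128164 ≡ 420 (mod 499)
49^32 = (49^16)^2 ≡ 420^2 = 176400 ≡ 253 (mod 499)
49^52 = 49^32 · 49^16 · 49^4 ≡ 253 · 420 · 353 ≡ 449 (mod 499).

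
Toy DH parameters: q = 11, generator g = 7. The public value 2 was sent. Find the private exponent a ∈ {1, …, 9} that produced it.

Try successive powers of 7 modulo 11:
7^1 ≡ 7
7^2 ≡ 5
7^3 ≡ 2
Found: a = 3.

3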